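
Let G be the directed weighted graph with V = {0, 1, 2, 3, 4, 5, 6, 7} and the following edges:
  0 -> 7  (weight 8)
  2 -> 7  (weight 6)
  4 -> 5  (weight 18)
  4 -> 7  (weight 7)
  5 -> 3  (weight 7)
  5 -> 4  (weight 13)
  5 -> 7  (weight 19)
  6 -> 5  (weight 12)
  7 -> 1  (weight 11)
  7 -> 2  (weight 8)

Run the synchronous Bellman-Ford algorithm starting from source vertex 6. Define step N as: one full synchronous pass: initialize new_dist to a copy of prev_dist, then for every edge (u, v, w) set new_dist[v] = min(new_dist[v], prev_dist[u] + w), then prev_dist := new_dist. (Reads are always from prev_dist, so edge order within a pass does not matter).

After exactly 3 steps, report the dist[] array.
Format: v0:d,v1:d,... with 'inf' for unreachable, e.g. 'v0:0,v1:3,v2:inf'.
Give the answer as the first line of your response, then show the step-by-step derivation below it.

v0:inf,v1:42,v2:39,v3:19,v4:25,v5:12,v6:0,v7:31

step 1: dist = v0:inf,v1:inf,v2:inf,v3:inf,v4:inf,v5:12,v6:0,v7:inf
step 2: dist = v0:inf,v1:inf,v2:inf,v3:19,v4:25,v5:12,v6:0,v7:31
step 3: dist = v0:inf,v1:42,v2:39,v3:19,v4:25,v5:12,v6:0,v7:31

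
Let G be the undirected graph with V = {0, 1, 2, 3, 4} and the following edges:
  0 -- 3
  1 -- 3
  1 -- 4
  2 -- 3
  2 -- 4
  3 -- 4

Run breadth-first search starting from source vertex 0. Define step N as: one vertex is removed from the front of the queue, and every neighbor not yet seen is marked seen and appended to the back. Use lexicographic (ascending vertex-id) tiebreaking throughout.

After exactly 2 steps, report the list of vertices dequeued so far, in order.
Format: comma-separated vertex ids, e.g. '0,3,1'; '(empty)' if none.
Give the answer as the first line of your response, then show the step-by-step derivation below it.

0,3

step 1: dequeue 0; queue=[3]; order=0
step 2: dequeue 3; queue=[1,2,4]; order=0,3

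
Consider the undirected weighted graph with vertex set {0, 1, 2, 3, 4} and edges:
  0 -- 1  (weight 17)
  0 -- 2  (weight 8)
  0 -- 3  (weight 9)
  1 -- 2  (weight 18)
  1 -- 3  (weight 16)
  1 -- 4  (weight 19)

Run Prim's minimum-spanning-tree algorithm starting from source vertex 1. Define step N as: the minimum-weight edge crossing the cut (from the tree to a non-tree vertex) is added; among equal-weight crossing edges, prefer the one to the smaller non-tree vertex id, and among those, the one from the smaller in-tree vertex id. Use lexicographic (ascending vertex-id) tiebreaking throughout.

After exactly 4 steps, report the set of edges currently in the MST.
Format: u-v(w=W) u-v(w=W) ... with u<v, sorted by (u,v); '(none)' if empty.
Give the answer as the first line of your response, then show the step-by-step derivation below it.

0-2(w=8) 0-3(w=9) 1-3(w=16) 1-4(w=19)

step 1: add edge 1-3 (w=16); MST = {1-3(w=16)}
step 2: add edge 0-3 (w=9); MST = {0-3(w=9) 1-3(w=16)}
step 3: add edge 0-2 (w=8); MST = {0-2(w=8) 0-3(w=9) 1-3(w=16)}
step 4: add edge 1-4 (w=19); MST = {0-2(w=8) 0-3(w=9) 1-3(w=16) 1-4(w=19)}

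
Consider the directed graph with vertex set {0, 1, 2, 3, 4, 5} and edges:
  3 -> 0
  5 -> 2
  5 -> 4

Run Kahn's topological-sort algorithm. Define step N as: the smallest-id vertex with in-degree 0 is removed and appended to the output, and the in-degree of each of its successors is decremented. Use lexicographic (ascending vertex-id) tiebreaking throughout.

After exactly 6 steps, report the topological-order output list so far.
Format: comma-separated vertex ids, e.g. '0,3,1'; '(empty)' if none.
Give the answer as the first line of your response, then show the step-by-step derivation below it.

1,3,0,5,2,4

step 1: output 1; order=[1]; indeg=(1,0,1,0,1,0)
step 2: output 3; order=[1,3]; indeg=(0,0,1,0,1,0)
step 3: output 0; order=[1,3,0]; indeg=(0,0,1,0,1,0)
step 4: output 5; order=[1,3,0,5]; indeg=(0,0,0,0,0,0)
step 5: output 2; order=[1,3,0,5,2]; indeg=(0,0,0,0,0,0)
step 6: output 4; order=[1,3,0,5,2,4]; indeg=(0,0,0,0,0,0)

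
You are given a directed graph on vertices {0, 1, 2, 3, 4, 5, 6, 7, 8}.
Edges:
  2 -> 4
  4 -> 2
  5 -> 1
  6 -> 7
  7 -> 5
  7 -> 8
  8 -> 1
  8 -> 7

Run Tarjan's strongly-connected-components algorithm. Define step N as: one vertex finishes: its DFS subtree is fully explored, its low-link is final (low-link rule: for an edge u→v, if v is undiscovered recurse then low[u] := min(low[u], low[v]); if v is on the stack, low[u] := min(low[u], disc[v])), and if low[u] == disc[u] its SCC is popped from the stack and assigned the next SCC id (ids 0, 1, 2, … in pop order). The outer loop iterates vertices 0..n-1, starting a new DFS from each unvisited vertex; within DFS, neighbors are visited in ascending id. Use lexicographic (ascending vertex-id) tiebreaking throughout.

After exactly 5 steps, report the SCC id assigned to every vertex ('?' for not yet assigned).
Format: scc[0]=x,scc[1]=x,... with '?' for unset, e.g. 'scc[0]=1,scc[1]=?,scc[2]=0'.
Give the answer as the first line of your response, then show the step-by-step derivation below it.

scc[0]=0,scc[1]=1,scc[2]=2,scc[3]=3,scc[4]=2,scc[5]=?,scc[6]=?,scc[7]=?,scc[8]=?

step 1: low=(low[0]=0,low[1]=?,low[2]=?,low[3]=?,low[4]=?,low[5]=?,low[6]=?,low[7]=?,low[8]=?); scc=(scc[0]=0,scc[1]=?,scc[2]=?,scc[3]=?,scc[4]=?,scc[5]=?,scc[6]=?,scc[7]=?,scc[8]=?)
step 2: low=(low[0]=0,low[1]=1,low[2]=?,low[3]=?,low[4]=?,low[5]=?,low[6]=?,low[7]=?,low[8]=?); scc=(scc[0]=0,scc[1]=1,scc[2]=?,scc[3]=?,scc[4]=?,scc[5]=?,scc[6]=?,scc[7]=?,scc[8]=?)
step 3: low=(low[0]=0,low[1]=1,low[2]=2,low[3]=?,low[4]=2,low[5]=?,low[6]=?,low[7]=?,low[8]=?); scc=(scc[0]=0,scc[1]=1,scc[2]=?,scc[3]=?,scc[4]=?,scc[5]=?,scc[6]=?,scc[7]=?,scc[8]=?)
step 4: low=(low[0]=0,low[1]=1,low[2]=2,low[3]=?,low[4]=2,low[5]=?,low[6]=?,low[7]=?,low[8]=?); scc=(scc[0]=0,scc[1]=1,scc[2]=2,scc[3]=?,scc[4]=2,scc[5]=?,scc[6]=?,scc[7]=?,scc[8]=?)
step 5: low=(low[0]=0,low[1]=1,low[2]=2,low[3]=4,low[4]=2,low[5]=?,low[6]=?,low[7]=?,low[8]=?); scc=(scc[0]=0,scc[1]=1,scc[2]=2,scc[3]=3,scc[4]=2,scc[5]=?,scc[6]=?,scc[7]=?,scc[8]=?)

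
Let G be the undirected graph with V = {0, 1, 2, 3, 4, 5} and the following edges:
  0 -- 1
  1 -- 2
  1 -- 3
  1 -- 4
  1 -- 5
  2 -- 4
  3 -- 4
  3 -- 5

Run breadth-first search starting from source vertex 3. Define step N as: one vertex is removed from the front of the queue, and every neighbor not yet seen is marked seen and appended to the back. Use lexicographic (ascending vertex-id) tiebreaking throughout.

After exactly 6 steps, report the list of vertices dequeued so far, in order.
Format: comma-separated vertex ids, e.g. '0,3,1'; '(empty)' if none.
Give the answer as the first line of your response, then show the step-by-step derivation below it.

3,1,4,5,0,2

step 1: dequeue 3; queue=[1,4,5]; order=3
step 2: dequeue 1; queue=[4,5,0,2]; order=3,1
step 3: dequeue 4; queue=[5,0,2]; order=3,1,4
step 4: dequeue 5; queue=[0,2]; order=3,1,4,5
step 5: dequeue 0; queue=[2]; order=3,1,4,5,0
step 6: dequeue 2; queue=[(empty)]; order=3,1,4,5,0,2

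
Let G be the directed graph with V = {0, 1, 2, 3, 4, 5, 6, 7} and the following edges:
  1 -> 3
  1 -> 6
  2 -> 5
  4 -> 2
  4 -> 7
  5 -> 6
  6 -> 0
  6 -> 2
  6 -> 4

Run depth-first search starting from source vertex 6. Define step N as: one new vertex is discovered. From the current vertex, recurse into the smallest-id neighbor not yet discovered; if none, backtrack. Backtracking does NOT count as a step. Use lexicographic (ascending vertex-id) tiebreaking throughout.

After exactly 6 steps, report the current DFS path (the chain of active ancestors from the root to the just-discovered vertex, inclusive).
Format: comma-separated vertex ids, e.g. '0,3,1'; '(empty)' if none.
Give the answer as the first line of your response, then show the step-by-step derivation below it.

6,4,7

step 1: discover 6; path=6; order=6
step 2: discover 0; path=6>0; order=6,0
step 3: discover 2; path=6>2; order=6,0,2
step 4: discover 5; path=6>2>5; order=6,0,2,5
step 5: discover 4; path=6>4; order=6,0,2,5,4
step 6: discover 7; path=6>4>7; order=6,0,2,5,4,7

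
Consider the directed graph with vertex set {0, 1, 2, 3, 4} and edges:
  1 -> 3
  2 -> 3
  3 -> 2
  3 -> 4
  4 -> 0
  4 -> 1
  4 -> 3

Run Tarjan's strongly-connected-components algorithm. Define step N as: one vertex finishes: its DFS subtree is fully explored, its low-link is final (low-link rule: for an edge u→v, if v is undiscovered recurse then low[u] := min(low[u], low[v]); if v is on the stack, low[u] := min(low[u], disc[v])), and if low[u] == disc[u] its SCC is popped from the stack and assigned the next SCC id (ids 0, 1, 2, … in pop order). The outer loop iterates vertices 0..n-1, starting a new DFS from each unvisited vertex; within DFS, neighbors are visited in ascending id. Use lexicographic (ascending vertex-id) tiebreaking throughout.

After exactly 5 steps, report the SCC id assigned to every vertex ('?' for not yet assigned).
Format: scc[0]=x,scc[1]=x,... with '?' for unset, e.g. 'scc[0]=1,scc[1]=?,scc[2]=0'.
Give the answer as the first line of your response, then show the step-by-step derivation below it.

scc[0]=0,scc[1]=1,scc[2]=1,scc[3]=1,scc[4]=1

step 1: low=(low[0]=0,low[1]=?,low[2]=?,low[3]=?,low[4]=?); scc=(scc[0]=0,scc[1]=?,scc[2]=?,scc[3]=?,scc[4]=?)
step 2: low=(low[0]=0,low[1]=1,low[2]=2,low[3]=2,low[4]=?); scc=(scc[0]=0,scc[1]=?,scc[2]=?,scc[3]=?,scc[4]=?)
step 3: low=(low[0]=0,low[1]=1,low[2]=2,low[3]=2,low[4]=1); scc=(scc[0]=0,scc[1]=?,scc[2]=?,scc[3]=?,scc[4]=?)
step 4: low=(low[0]=0,low[1]=1,low[2]=2,low[3]=1,low[4]=1); scc=(scc[0]=0,scc[1]=?,scc[2]=?,scc[3]=?,scc[4]=?)
step 5: low=(low[0]=0,low[1]=1,low[2]=2,low[3]=1,low[4]=1); scc=(scc[0]=0,scc[1]=1,scc[2]=1,scc[3]=1,scc[4]=1)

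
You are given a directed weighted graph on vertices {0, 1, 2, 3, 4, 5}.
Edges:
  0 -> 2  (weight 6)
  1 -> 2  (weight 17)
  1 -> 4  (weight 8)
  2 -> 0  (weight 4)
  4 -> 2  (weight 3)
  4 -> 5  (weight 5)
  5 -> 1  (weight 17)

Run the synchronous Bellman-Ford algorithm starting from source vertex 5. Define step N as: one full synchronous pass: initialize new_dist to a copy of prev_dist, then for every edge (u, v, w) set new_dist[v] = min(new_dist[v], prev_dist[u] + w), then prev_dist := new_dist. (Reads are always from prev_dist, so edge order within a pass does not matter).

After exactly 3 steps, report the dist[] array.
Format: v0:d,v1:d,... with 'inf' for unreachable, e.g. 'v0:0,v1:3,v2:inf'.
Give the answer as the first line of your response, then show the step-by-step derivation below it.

v0:38,v1:17,v2:28,v3:inf,v4:25,v5:0

step 1: dist = v0:inf,v1:17,v2:inf,v3:inf,v4:inf,v5:0
step 2: dist = v0:inf,v1:17,v2:34,v3:inf,v4:25,v5:0
step 3: dist = v0:38,v1:17,v2:28,v3:inf,v4:25,v5:0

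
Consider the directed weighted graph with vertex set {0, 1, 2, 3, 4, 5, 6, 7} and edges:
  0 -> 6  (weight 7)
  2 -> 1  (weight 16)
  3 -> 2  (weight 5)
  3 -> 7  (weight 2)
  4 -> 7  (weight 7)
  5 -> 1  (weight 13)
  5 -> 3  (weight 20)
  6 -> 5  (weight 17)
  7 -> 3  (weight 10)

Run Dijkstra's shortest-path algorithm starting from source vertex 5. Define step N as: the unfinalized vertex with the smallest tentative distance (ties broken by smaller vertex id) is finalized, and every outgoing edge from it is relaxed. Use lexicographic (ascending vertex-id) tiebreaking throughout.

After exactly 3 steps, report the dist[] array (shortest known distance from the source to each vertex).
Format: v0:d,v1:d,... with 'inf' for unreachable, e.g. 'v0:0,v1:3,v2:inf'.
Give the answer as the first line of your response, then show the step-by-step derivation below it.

v0:inf,v1:13,v2:25,v3:20,v4:inf,v5:0,v6:inf,v7:22

step 1: dist = v0:inf,v1:13,v2:inf,v3:20,v4:inf,v5:0,v6:inf,v7:inf
step 2: dist = v0:inf,v1:13,v2:inf,v3:20,v4:inf,v5:0,v6:inf,v7:inf
step 3: dist = v0:inf,v1:13,v2:25,v3:20,v4:inf,v5:0,v6:inf,v7:22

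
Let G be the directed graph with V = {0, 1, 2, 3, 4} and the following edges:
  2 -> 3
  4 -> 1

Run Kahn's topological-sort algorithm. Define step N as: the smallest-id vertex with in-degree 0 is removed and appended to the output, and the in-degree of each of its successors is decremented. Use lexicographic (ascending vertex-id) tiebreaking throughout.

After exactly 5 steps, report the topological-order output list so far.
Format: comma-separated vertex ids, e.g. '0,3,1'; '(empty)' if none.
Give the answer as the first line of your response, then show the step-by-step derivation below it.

0,2,3,4,1

step 1: output 0; order=[0]; indeg=(0,1,0,1,0)
step 2: output 2; order=[0,2]; indeg=(0,1,0,0,0)
step 3: output 3; order=[0,2,3]; indeg=(0,1,0,0,0)
step 4: output 4; order=[0,2,3,4]; indeg=(0,0,0,0,0)
step 5: output 1; order=[0,2,3,4,1]; indeg=(0,0,0,0,0)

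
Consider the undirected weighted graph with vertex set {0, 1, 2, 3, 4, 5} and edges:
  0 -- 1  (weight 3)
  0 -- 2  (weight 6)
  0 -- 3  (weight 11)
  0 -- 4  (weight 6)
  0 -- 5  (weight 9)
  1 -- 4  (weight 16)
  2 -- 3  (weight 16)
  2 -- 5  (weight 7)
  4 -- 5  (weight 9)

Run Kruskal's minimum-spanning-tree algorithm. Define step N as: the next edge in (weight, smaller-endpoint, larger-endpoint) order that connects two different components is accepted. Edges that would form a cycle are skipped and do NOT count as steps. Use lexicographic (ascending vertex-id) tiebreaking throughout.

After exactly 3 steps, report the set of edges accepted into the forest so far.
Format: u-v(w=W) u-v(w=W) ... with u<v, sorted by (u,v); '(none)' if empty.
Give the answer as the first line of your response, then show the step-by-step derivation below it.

0-1(w=3) 0-2(w=6) 0-4(w=6)

step 1: add edge 0-1 (w=3); MST = {0-1(w=3)}
step 2: add edge 0-2 (w=6); MST = {0-1(w=3) 0-2(w=6)}
step 3: add edge 0-4 (w=6); MST = {0-1(w=3) 0-2(w=6) 0-4(w=6)}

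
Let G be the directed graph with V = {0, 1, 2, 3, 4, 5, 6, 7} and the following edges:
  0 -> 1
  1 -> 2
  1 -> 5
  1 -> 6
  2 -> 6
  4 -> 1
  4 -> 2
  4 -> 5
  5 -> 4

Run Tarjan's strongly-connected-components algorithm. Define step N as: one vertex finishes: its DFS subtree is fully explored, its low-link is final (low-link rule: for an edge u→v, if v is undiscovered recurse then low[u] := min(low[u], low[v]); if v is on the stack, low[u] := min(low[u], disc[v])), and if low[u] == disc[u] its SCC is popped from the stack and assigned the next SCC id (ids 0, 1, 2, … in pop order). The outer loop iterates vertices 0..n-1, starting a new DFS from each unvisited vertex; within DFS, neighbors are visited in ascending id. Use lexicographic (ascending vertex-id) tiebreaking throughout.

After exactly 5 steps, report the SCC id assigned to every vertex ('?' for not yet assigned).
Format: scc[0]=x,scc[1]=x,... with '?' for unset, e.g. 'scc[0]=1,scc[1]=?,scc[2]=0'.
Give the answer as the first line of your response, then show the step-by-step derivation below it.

scc[0]=?,scc[1]=2,scc[2]=1,scc[3]=?,scc[4]=2,scc[5]=2,scc[6]=0,scc[7]=?

step 1: low=(low[0]=0,low[1]=1,low[2]=2,low[3]=?,low[4]=?,low[5]=?,low[6]=3,low[7]=?); scc=(scc[0]=?,scc[1]=?,scc[2]=?,scc[3]=?,scc[4]=?,scc[5]=?,scc[6]=0,scc[7]=?)
step 2: low=(low[0]=0,low[1]=1,low[2]=2,low[3]=?,low[4]=?,low[5]=?,low[6]=3,low[7]=?); scc=(scc[0]=?,scc[1]=?,scc[2]=1,scc[3]=?,scc[4]=?,scc[5]=?,scc[6]=0,scc[7]=?)
step 3: low=(low[0]=0,low[1]=1,low[2]=2,low[3]=?,low[4]=1,low[5]=4,low[6]=3,low[7]=?); scc=(scc[0]=?,scc[1]=?,scc[2]=1,scc[3]=?,scc[4]=?,scc[5]=?,scc[6]=0,scc[7]=?)
step 4: low=(low[0]=0,low[1]=1,low[2]=2,low[3]=?,low[4]=1,low[5]=1,low[6]=3,low[7]=?); scc=(scc[0]=?,scc[1]=?,scc[2]=1,scc[3]=?,scc[4]=?,scc[5]=?,scc[6]=0,scc[7]=?)
step 5: low=(low[0]=0,low[1]=1,low[2]=2,low[3]=?,low[4]=1,low[5]=1,low[6]=3,low[7]=?); scc=(scc[0]=?,scc[1]=2,scc[2]=1,scc[3]=?,scc[4]=2,scc[5]=2,scc[6]=0,scc[7]=?)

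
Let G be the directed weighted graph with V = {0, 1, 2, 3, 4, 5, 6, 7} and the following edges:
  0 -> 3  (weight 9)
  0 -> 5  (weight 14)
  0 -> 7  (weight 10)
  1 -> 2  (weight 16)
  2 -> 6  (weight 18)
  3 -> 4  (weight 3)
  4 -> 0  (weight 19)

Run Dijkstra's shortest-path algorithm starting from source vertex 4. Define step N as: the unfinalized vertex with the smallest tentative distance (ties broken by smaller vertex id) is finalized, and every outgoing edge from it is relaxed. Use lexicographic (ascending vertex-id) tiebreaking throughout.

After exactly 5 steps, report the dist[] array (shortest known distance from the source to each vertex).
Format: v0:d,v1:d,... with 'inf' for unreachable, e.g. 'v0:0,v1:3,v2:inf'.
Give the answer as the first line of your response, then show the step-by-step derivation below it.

v0:19,v1:inf,v2:inf,v3:28,v4:0,v5:33,v6:inf,v7:29

step 1: dist = v0:19,v1:inf,v2:inf,v3:inf,v4:0,v5:inf,v6:inf,v7:inf
step 2: dist = v0:19,v1:inf,v2:inf,v3:28,v4:0,v5:33,v6:inf,v7:29
step 3: dist = v0:19,v1:inf,v2:inf,v3:28,v4:0,v5:33,v6:inf,v7:29
step 4: dist = v0:19,v1:inf,v2:inf,v3:28,v4:0,v5:33,v6:inf,v7:29
step 5: dist = v0:19,v1:inf,v2:inf,v3:28,v4:0,v5:33,v6:inf,v7:29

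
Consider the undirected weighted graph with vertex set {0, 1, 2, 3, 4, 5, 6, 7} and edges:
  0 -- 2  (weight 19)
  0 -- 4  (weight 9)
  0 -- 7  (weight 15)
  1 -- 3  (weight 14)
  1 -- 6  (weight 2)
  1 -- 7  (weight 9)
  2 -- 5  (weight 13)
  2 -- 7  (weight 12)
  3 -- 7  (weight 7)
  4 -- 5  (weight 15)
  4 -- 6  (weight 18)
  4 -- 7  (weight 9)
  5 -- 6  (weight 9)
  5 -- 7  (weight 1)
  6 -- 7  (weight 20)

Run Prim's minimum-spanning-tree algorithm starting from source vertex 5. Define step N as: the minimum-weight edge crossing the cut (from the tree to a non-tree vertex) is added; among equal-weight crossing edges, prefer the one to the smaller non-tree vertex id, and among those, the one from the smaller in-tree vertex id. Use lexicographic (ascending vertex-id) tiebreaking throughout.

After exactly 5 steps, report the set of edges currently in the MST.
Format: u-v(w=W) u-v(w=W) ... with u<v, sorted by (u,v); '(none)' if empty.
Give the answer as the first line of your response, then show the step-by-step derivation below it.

1-6(w=2) 1-7(w=9) 3-7(w=7) 4-7(w=9) 5-7(w=1)

step 1: add edge 5-7 (w=1); MST = {5-7(w=1)}
step 2: add edge 3-7 (w=7); MST = {3-7(w=7) 5-7(w=1)}
step 3: add edge 1-7 (w=9); MST = {1-7(w=9) 3-7(w=7) 5-7(w=1)}
step 4: add edge 1-6 (w=2); MST = {1-6(w=2) 1-7(w=9) 3-7(w=7) 5-7(w=1)}
step 5: add edge 4-7 (w=9); MST = {1-6(w=2) 1-7(w=9) 3-7(w=7) 4-7(w=9) 5-7(w=1)}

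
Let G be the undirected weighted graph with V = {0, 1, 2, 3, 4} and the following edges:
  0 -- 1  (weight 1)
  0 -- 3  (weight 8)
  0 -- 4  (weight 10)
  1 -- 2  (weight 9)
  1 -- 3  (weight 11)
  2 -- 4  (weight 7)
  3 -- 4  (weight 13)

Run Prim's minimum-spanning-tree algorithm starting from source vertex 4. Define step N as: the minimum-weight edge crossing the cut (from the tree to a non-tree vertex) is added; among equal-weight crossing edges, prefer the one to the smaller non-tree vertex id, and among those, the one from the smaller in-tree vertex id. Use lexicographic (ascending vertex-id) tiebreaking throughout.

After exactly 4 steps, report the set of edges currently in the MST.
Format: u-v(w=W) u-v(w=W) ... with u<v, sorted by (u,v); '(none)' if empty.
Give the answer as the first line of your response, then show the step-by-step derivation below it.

0-1(w=1) 0-3(w=8) 1-2(w=9) 2-4(w=7)

step 1: add edge 2-4 (w=7); MST = {2-4(w=7)}
step 2: add edge 1-2 (w=9); MST = {1-2(w=9) 2-4(w=7)}
step 3: add edge 0-1 (w=1); MST = {0-1(w=1) 1-2(w=9) 2-4(w=7)}
step 4: add edge 0-3 (w=8); MST = {0-1(w=1) 0-3(w=8) 1-2(w=9) 2-4(w=7)}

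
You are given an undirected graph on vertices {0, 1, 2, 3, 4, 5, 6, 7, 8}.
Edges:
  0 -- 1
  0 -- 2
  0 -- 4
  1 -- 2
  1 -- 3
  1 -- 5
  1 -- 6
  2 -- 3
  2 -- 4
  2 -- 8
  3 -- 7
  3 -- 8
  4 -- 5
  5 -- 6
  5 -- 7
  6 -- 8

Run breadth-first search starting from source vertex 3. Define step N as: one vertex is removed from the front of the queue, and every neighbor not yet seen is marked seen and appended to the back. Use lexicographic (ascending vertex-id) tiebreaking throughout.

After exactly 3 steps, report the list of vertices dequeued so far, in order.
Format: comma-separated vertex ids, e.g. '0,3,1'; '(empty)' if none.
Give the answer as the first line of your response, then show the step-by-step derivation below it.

3,1,2

step 1: dequeue 3; queue=[1,2,7,8]; order=3
step 2: dequeue 1; queue=[2,7,8,0,5,6]; order=3,1
step 3: dequeue 2; queue=[7,8,0,5,6,4]; order=3,1,2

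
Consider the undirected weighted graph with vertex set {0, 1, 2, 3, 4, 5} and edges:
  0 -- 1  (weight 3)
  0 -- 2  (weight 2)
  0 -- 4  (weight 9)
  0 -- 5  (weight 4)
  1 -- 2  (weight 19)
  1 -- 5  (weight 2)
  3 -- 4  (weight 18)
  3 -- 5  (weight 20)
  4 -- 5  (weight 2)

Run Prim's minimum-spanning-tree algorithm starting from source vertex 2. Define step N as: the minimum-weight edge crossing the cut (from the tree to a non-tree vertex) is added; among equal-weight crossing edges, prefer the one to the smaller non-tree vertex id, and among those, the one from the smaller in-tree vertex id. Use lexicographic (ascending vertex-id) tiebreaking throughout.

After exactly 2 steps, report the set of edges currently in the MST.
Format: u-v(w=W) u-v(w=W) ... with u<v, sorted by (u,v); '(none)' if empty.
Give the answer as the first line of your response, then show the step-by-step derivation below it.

0-1(w=3) 0-2(w=2)

step 1: add edge 0-2 (w=2); MST = {0-2(w=2)}
step 2: add edge 0-1 (w=3); MST = {0-1(w=3) 0-2(w=2)}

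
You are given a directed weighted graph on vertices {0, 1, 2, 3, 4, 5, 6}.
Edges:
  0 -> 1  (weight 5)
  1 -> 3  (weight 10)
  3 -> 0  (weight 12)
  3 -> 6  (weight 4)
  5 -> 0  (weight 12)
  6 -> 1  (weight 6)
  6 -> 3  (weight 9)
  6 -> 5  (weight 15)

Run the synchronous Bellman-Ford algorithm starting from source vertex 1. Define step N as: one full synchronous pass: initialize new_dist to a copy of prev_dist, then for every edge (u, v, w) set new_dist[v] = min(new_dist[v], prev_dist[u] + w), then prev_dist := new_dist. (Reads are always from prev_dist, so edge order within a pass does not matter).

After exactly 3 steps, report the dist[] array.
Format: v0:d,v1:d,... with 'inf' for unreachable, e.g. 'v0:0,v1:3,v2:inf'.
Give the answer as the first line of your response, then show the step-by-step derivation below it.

v0:22,v1:0,v2:inf,v3:10,v4:inf,v5:29,v6:14

step 1: dist = v0:inf,v1:0,v2:inf,v3:10,v4:inf,v5:inf,v6:inf
step 2: dist = v0:22,v1:0,v2:inf,v3:10,v4:inf,v5:inf,v6:14
step 3: dist = v0:22,v1:0,v2:inf,v3:10,v4:inf,v5:29,v6:14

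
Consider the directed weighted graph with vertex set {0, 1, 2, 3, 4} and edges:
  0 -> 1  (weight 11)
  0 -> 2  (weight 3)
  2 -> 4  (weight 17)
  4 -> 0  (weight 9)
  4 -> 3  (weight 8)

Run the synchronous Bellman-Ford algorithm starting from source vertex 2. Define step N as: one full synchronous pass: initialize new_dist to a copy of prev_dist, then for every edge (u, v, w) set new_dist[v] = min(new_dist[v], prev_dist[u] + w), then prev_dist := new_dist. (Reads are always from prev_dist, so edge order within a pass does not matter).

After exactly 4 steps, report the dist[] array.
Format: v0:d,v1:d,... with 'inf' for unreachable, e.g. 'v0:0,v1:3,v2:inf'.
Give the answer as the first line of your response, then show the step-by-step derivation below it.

v0:26,v1:37,v2:0,v3:25,v4:17

step 1: dist = v0:inf,v1:inf,v2:0,v3:inf,v4:17
step 2: dist = v0:26,v1:inf,v2:0,v3:25,v4:17
step 3: dist = v0:26,v1:37,v2:0,v3:25,v4:17
step 4: dist = v0:26,v1:37,v2:0,v3:25,v4:17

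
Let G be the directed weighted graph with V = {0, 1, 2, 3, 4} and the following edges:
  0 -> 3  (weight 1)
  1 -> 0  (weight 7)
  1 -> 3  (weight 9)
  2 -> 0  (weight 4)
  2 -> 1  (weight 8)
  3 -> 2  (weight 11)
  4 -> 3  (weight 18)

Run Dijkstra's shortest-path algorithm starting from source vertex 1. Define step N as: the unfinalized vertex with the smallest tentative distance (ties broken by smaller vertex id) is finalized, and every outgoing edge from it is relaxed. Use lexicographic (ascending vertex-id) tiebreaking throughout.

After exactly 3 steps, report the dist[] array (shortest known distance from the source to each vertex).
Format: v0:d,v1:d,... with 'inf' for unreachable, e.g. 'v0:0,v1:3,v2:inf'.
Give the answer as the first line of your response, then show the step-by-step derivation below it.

v0:7,v1:0,v2:19,v3:8,v4:inf

step 1: dist = v0:7,v1:0,v2:inf,v3:9,v4:inf
step 2: dist = v0:7,v1:0,v2:inf,v3:8,v4:inf
step 3: dist = v0:7,v1:0,v2:19,v3:8,v4:inf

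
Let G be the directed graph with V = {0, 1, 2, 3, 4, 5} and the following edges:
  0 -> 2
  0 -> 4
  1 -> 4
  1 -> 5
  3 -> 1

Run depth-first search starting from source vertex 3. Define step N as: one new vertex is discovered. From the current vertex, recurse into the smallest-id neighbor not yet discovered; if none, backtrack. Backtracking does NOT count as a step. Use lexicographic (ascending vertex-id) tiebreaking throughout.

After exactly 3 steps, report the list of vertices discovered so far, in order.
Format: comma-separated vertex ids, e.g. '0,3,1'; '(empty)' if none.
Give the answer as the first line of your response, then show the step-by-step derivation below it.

3,1,4

step 1: discover 3; path=3; order=3
step 2: discover 1; path=3>1; order=3,1
step 3: discover 4; path=3>1>4; order=3,1,4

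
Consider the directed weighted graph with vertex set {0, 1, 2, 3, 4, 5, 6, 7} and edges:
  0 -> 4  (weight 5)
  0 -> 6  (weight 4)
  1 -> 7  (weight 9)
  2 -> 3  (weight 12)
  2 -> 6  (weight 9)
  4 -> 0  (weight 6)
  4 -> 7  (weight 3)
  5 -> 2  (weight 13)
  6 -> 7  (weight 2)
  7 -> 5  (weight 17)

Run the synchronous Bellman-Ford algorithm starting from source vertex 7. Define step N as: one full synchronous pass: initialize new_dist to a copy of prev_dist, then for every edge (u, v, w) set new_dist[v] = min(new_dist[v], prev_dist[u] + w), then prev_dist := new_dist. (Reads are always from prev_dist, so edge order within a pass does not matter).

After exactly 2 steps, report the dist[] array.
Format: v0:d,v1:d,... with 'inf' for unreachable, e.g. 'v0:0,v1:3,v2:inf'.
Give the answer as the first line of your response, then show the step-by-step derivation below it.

v0:inf,v1:inf,v2:30,v3:inf,v4:inf,v5:17,v6:inf,v7:0

step 1: dist = v0:inf,v1:inf,v2:inf,v3:inf,v4:inf,v5:17,v6:inf,v7:0
step 2: dist = v0:inf,v1:inf,v2:30,v3:inf,v4:inf,v5:17,v6:inf,v7:0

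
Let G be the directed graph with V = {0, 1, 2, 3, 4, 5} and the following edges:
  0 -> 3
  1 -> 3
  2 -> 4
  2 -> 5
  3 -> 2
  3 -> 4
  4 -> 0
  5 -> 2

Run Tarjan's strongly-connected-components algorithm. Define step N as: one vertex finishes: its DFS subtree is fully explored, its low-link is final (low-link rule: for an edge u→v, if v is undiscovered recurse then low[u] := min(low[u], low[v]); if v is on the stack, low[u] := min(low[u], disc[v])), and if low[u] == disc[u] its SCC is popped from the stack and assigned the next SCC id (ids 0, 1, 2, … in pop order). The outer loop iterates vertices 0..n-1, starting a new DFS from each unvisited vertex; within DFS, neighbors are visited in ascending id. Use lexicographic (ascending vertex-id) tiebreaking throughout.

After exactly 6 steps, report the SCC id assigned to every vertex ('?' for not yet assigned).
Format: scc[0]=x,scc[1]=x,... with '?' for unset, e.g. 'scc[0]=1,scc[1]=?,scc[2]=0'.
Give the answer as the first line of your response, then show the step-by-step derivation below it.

scc[0]=0,scc[1]=1,scc[2]=0,scc[3]=0,scc[4]=0,scc[5]=0

step 1: low=(low[0]=0,low[1]=?,low[2]=2,low[3]=1,low[4]=0,low[5]=?); scc=(scc[0]=?,scc[1]=?,scc[2]=?,scc[3]=?,scc[4]=?,scc[5]=?)
step 2: low=(low[0]=0,low[1]=?,low[2]=0,low[3]=1,low[4]=0,low[5]=2); scc=(scc[0]=?,scc[1]=?,scc[2]=?,scc[3]=?,scc[4]=?,scc[5]=?)
step 3: low=(low[0]=0,low[1]=?,low[2]=0,low[3]=1,low[4]=0,low[5]=2); scc=(scc[0]=?,scc[1]=?,scc[2]=?,scc[3]=?,scc[4]=?,scc[5]=?)
step 4: low=(low[0]=0,low[1]=?,low[2]=0,low[3]=0,low[4]=0,low[5]=2); scc=(scc[0]=?,scc[1]=?,scc[2]=?,scc[3]=?,scc[4]=?,scc[5]=?)
step 5: low=(low[0]=0,low[1]=?,low[2]=0,low[3]=0,low[4]=0,low[5]=2); scc=(scc[0]=0,scc[1]=?,scc[2]=0,scc[3]=0,scc[4]=0,scc[5]=0)
step 6: low=(low[0]=0,low[1]=5,low[2]=0,low[3]=0,low[4]=0,low[5]=2); scc=(scc[0]=0,scc[1]=1,scc[2]=0,scc[3]=0,scc[4]=0,scc[5]=0)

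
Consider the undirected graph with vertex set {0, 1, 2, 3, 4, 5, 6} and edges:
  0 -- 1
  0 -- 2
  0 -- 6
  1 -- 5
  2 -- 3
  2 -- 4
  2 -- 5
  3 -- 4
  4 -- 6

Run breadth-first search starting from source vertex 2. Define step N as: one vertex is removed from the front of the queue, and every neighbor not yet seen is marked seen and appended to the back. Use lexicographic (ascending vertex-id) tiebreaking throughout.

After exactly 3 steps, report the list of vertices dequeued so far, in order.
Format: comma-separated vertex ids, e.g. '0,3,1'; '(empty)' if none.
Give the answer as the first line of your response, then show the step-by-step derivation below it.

2,0,3

step 1: dequeue 2; queue=[0,3,4,5]; order=2
step 2: dequeue 0; queue=[3,4,5,1,6]; order=2,0
step 3: dequeue 3; queue=[4,5,1,6]; order=2,0,3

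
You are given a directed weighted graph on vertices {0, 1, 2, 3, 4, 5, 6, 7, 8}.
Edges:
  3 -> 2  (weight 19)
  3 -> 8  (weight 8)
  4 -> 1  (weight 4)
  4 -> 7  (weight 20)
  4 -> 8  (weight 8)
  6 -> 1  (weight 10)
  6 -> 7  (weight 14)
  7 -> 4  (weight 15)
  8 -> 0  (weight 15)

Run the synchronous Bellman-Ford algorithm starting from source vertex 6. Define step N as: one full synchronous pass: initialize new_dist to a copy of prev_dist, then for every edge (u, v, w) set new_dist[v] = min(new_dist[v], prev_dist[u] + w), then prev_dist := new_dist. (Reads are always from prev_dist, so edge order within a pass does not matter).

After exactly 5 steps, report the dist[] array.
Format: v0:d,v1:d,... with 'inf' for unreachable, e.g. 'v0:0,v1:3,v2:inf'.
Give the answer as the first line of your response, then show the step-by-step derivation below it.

v0:52,v1:10,v2:inf,v3:inf,v4:29,v5:inf,v6:0,v7:14,v8:37

step 1: dist = v0:inf,v1:10,v2:inf,v3:inf,v4:inf,v5:inf,v6:0,v7:14,v8:inf
step 2: dist = v0:inf,v1:10,v2:inf,v3:inf,v4:29,v5:inf,v6:0,v7:14,v8:inf
step 3: dist = v0:inf,v1:10,v2:inf,v3:inf,v4:29,v5:inf,v6:0,v7:14,v8:37
step 4: dist = v0:52,v1:10,v2:inf,v3:inf,v4:29,v5:inf,v6:0,v7:14,v8:37
step 5: dist = v0:52,v1:10,v2:inf,v3:inf,v4:29,v5:inf,v6:0,v7:14,v8:37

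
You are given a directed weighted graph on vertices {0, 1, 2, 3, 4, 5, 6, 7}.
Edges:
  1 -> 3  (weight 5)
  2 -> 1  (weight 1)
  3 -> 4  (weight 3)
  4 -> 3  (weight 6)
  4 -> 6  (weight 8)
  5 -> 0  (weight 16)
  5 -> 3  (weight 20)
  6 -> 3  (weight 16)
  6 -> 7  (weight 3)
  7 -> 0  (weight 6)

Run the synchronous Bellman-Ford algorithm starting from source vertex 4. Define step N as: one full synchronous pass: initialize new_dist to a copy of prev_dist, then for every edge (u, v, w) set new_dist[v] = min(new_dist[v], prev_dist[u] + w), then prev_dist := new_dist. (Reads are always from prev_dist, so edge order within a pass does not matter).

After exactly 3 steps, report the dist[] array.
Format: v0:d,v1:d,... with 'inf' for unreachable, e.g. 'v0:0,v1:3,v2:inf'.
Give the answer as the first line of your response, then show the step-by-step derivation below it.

v0:17,v1:inf,v2:inf,v3:6,v4:0,v5:inf,v6:8,v7:11

step 1: dist = v0:inf,v1:inf,v2:inf,v3:6,v4:0,v5:inf,v6:8,v7:inf
step 2: dist = v0:inf,v1:inf,v2:inf,v3:6,v4:0,v5:inf,v6:8,v7:11
step 3: dist = v0:17,v1:inf,v2:inf,v3:6,v4:0,v5:inf,v6:8,v7:11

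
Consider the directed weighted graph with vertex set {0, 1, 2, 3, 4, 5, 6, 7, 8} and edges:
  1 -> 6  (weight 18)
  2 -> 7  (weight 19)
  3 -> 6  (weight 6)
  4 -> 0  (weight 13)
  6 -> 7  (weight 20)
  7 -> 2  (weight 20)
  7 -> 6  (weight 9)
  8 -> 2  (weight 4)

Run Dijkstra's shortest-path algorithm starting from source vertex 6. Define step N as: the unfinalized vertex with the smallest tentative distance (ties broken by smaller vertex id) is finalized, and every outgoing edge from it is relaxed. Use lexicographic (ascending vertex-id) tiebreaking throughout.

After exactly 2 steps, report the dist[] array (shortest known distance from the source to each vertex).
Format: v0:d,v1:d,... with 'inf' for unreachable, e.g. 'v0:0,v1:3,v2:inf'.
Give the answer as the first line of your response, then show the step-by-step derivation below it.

v0:inf,v1:inf,v2:40,v3:inf,v4:inf,v5:inf,v6:0,v7:20,v8:inf

step 1: dist = v0:inf,v1:inf,v2:inf,v3:inf,v4:inf,v5:inf,v6:0,v7:20,v8:inf
step 2: dist = v0:inf,v1:inf,v2:40,v3:inf,v4:inf,v5:inf,v6:0,v7:20,v8:inf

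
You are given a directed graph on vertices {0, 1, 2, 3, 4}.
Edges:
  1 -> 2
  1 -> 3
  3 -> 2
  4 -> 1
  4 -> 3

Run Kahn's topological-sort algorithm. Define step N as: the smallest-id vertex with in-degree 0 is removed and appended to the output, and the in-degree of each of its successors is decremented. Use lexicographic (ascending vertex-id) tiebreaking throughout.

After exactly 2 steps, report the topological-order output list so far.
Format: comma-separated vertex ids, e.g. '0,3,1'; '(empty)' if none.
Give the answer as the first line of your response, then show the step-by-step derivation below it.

0,4

step 1: output 0; order=[0]; indeg=(0,1,2,2,0)
step 2: output 4; order=[0,4]; indeg=(0,0,2,1,0)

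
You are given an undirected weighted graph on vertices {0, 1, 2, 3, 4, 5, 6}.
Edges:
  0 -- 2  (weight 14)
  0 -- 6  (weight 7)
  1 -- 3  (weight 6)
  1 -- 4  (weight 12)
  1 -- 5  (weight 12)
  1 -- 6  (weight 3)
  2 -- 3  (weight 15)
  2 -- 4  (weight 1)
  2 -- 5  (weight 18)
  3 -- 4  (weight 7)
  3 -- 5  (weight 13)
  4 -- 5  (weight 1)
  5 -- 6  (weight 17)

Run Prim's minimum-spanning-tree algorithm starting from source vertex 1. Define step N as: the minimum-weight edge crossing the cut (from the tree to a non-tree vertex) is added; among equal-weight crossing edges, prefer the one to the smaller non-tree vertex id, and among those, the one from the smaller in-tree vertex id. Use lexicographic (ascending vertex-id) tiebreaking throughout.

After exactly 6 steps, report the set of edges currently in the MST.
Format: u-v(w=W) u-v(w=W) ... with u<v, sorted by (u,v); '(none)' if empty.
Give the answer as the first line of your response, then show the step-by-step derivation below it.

0-6(w=7) 1-3(w=6) 1-6(w=3) 2-4(w=1) 3-4(w=7) 4-5(w=1)

step 1: add edge 1-6 (w=3); MST = {1-6(w=3)}
step 2: add edge 1-3 (w=6); MST = {1-3(w=6) 1-6(w=3)}
step 3: add edge 0-6 (w=7); MST = {0-6(w=7) 1-3(w=6) 1-6(w=3)}
step 4: add edge 3-4 (w=7); MST = {0-6(w=7) 1-3(w=6) 1-6(w=3) 3-4(w=7)}
step 5: add edge 2-4 (w=1); MST = {0-6(w=7) 1-3(w=6) 1-6(w=3) 2-4(w=1) 3-4(w=7)}
step 6: add edge 4-5 (w=1); MST = {0-6(w=7) 1-3(w=6) 1-6(w=3) 2-4(w=1) 3-4(w=7) 4-5(w=1)}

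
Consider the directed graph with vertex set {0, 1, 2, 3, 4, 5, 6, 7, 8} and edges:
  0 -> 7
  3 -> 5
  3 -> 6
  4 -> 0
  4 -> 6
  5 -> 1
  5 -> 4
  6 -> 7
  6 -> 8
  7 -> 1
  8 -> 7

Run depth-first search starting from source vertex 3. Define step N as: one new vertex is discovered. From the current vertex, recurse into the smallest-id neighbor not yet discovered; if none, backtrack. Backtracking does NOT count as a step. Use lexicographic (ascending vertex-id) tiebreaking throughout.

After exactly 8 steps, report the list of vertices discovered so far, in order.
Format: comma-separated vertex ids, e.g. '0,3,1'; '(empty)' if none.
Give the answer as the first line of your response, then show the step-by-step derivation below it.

3,5,1,4,0,7,6,8

step 1: discover 3; path=3; order=3
step 2: discover 5; path=3>5; order=3,5
step 3: discover 1; path=3>5>1; order=3,5,1
step 4: discover 4; path=3>5>4; order=3,5,1,4
step 5: discover 0; path=3>5>4>0; order=3,5,1,4,0
step 6: discover 7; path=3>5>4>0>7; order=3,5,1,4,0,7
step 7: discover 6; path=3>5>4>6; order=3,5,1,4,0,7,6
step 8: discover 8; path=3>5>4>6>8; order=3,5,1,4,0,7,6,8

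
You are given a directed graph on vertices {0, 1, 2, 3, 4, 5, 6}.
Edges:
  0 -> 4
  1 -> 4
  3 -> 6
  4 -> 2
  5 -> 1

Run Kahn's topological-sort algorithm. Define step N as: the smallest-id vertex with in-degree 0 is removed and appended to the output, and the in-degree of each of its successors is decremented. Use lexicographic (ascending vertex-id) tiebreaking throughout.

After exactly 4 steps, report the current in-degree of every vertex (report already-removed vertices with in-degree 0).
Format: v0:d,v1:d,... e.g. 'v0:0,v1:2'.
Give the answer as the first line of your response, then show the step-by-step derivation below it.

v0:0,v1:0,v2:1,v3:0,v4:0,v5:0,v6:0

step 1: output 0; order=[0]; indeg=(0,1,1,0,1,0,1)
step 2: output 3; order=[0,3]; indeg=(0,1,1,0,1,0,0)
step 3: output 5; order=[0,3,5]; indeg=(0,0,1,0,1,0,0)
step 4: output 1; order=[0,3,5,1]; indeg=(0,0,1,0,0,0,0)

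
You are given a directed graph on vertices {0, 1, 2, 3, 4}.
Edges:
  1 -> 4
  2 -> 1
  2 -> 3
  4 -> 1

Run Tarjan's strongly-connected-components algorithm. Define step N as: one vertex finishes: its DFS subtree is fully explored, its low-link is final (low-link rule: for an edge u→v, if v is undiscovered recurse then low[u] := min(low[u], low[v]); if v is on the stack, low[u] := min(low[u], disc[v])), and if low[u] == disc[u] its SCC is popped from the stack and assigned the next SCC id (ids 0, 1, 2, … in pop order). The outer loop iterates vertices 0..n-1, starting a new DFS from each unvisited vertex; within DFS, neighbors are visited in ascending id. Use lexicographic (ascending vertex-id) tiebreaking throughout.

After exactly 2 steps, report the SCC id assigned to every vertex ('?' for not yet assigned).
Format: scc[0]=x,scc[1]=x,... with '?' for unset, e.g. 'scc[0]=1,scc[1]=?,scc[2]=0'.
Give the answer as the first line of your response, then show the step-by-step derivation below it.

scc[0]=0,scc[1]=?,scc[2]=?,scc[3]=?,scc[4]=?

step 1: low=(low[0]=0,low[1]=?,low[2]=?,low[3]=?,low[4]=?); scc=(scc[0]=0,scc[1]=?,scc[2]=?,scc[3]=?,scc[4]=?)
step 2: low=(low[0]=0,low[1]=1,low[2]=?,low[3]=?,low[4]=1); scc=(scc[0]=0,scc[1]=?,scc[2]=?,scc[3]=?,scc[4]=?)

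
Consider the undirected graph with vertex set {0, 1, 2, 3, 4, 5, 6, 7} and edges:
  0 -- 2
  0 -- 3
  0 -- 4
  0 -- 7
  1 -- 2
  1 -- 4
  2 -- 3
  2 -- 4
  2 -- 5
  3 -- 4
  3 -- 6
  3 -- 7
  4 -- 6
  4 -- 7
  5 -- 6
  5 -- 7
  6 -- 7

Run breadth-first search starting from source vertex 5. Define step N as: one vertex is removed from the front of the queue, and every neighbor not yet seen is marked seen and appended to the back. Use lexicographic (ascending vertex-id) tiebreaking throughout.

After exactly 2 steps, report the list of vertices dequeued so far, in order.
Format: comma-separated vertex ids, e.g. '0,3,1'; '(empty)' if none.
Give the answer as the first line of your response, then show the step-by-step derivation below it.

5,2

step 1: dequeue 5; queue=[2,6,7]; order=5
step 2: dequeue 2; queue=[6,7,0,1,3,4]; order=5,2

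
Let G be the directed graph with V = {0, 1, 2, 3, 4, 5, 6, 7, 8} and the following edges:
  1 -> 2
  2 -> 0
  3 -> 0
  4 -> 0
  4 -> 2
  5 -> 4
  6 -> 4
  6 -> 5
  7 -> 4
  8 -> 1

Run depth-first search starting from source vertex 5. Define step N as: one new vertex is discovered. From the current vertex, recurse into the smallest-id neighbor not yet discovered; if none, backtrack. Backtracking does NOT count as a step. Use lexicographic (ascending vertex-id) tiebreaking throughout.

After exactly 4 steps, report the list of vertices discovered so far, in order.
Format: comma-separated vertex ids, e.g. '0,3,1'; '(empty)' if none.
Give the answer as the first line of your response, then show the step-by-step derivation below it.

5,4,0,2

step 1: discover 5; path=5; order=5
step 2: discover 4; path=5>4; order=5,4
step 3: discover 0; path=5>4>0; order=5,4,0
step 4: discover 2; path=5>4>2; order=5,4,0,2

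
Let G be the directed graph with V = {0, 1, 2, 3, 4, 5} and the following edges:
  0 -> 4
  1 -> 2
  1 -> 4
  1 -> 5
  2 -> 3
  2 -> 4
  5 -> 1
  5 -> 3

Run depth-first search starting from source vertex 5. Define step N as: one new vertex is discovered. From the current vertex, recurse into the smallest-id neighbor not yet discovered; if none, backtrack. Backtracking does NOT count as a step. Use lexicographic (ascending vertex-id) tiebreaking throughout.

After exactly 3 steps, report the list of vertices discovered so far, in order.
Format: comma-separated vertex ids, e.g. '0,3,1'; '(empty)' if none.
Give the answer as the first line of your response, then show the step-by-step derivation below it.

5,1,2

step 1: discover 5; path=5; order=5
step 2: discover 1; path=5>1; order=5,1
step 3: discover 2; path=5>1>2; order=5,1,2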